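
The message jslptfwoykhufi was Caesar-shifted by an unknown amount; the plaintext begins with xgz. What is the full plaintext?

From the crib: j(9)−x(23)=-14≡12, so the shift is 12.
Subtract 12 from each ciphertext letter:
j(9): 9−12=-3≡23 → x
s(18): 18−12=6 → g
l(11): 11−12=-1≡25 → z
p(15): 15−12=3 → d
t(19): 19−12=7 → h
f(5): 5−12=-7≡19 → t
w(22): 22−12=10 → k
o(14): 14−12=2 → c
y(24): 24−12=12 → m
k(10): 10−12=-2≡24 → y
h(7): 7−12=-5≡21 → v
u(20): 20−12=8 → i
f(5): 5−12=-7≡19 → t
i(8): 8−12=-4≡22 → w

xgzdhtkcmyvitw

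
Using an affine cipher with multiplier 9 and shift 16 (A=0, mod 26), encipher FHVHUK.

JBXBOC

F(5): 9·5+16=61≡9 → J
H(7): 9·7+16=79≡1 → B
V(21): 9·21+16=205≡23 → X
H(7): 9·7+16=79≡1 → B
U(20): 9·20+16=196≡14 → O
K(10): 9·10+16=106≡2 → C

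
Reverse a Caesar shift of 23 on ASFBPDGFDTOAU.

DVIESGJIGWRDX

A(0): 0−23=-23≡3 → D
S(18): 18−23=-5≡21 → V
F(5): 5−23=-18≡8 → I
B(1): 1−23=-22≡4 → E
P(15): 15−23=-8≡18 → S
D(3): 3−23=-20≡6 → G
G(6): 6−23=-17≡9 → J
F(5): 5−23=-18≡8 → I
D(3): 3−23=-20≡6 → G
T(19): 19−23=-4≡22 → W
O(14): 14−23=-9≡17 → R
A(0): 0−23=-23≡3 → D
U(20): 20−23=-3≡23 → X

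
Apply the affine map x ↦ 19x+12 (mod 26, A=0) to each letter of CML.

C(2): 19·2+12=50≡24 → Y
M(12): 19·12+12=240≡6 → G
L(11): 19·11+12=221≡13 → N

YGN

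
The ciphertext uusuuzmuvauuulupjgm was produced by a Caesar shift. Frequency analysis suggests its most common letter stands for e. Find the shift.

16

The most frequent ciphertext letter is u (appears 9 times).
u is position 20; e is position 4.
Shift = 16.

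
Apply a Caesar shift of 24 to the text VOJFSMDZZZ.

TMHDQKBXXX

V(21): 21+24=45≡19 → T
O(14): 14+24=38≡12 → M
J(9): 9+24=33≡7 → H
F(5): 5+24=29≡3 → D
S(18): 18+24=42≡16 → Q
M(12): 12+24=36≡10 → K
D(3): 3+24=27≡1 → B
Z(25): 25+24=49≡23 → X
Z(25): 25+24=49≡23 → X
Z(25): 25+24=49≡23 → X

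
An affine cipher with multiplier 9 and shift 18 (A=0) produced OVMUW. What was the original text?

OJIGM

The inverse of 9 mod 26 is 3, since 9·3=27≡1. Apply D(y)=3·(y−18) mod 26:
O(14): 3·(14−18)=-12≡14 → O
V(21): 3·(21−18)=9 → J
M(12): 3·(12−18)=-18≡8 → I
U(20): 3·(20−18)=6 → G
W(22): 3·(22−18)=12 → M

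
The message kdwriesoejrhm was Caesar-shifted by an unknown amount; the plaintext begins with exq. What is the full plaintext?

From the crib: k(10)−e(4)=6, so the shift is 6.
Subtract 6 from each ciphertext letter:
k(10): 10−6=4 → e
d(3): 3−6=-3≡23 → x
w(22): 22−6=16 → q
r(17): 17−6=11 → l
i(8): 8−6=2 → c
e(4): 4−6=-2≡24 → y
s(18): 18−6=12 → m
o(14): 14−6=8 → i
e(4): 4−6=-2≡24 → y
j(9): 9−6=3 → d
r(17): 17−6=11 → l
h(7): 7−6=1 → b
m(12): 12−6=6 → g

exqlcymiydlbg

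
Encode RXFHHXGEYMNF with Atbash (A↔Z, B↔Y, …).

ICUSSCTVBNMU

R(17) → I(8)
X(23) → C(2)
F(5) → U(20)
H(7) → S(18)
H(7) → S(18)
X(23) → C(2)
G(6) → T(19)
E(4) → V(21)
Y(24) → B(1)
M(12) → N(13)
N(13) → M(12)
F(5) → U(20)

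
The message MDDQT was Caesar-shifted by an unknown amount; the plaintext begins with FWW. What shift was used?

From the crib: M(12)−F(5)=7, so the shift is 7.

7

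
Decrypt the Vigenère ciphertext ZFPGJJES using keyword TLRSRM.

Repeat the key across the ciphertext: TLRSRMTL
Z(25)−T(19): 6 → G
F(5)−L(11): -6≡20 → U
P(15)−R(17): -2≡24 → Y
G(6)−S(18): -12≡14 → O
J(9)−R(17): -8≡18 → S
J(9)−M(12): -3≡23 → X
E(4)−T(19): -15≡11 → L
S(18)−L(11): 7 → H

GUYOSXLH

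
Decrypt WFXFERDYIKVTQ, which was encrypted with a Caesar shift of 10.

MVNVUHTOYALJG

W(22): 22−10=12 → M
F(5): 5−10=-5≡21 → V
X(23): 23−10=13 → N
F(5): 5−10=-5≡21 → V
E(4): 4−10=-6≡20 → U
R(17): 17−10=7 → H
D(3): 3−10=-7≡19 → T
Y(24): 24−10=14 → O
I(8): 8−10=-2≡24 → Y
K(10): 10−10=0 → A
V(21): 21−10=11 → L
T(19): 19−10=9 → J
Q(16): 16−10=6 → G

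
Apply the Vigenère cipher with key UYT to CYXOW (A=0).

Repeat the key across the message: UYTUY
C(2)+U(20): 22 → W
Y(24)+Y(24): 48≡22 → W
X(23)+T(19): 42≡16 → Q
O(14)+U(20): 34≡8 → I
W(22)+Y(24): 46≡20 → U

WWQIU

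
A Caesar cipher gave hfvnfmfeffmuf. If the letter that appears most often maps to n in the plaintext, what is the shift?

The most frequent ciphertext letter is f (appears 6 times).
f is position 5; n is position 13.
Shift = -8≡18.

18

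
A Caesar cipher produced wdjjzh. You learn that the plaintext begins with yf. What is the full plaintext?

From the crib: w(22)−y(24)=-2≡24, so the shift is 24.
Subtract 24 from each ciphertext letter:
w(22): 22−24=-2≡24 → y
d(3): 3−24=-21≡5 → f
j(9): 9−24=-15≡11 → l
j(9): 9−24=-15≡11 → l
z(25): 25−24=1 → b
h(7): 7−24=-17≡9 → j

yfllbj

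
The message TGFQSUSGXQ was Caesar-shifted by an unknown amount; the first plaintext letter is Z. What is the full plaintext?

From the crib: T(19)−Z(25)=-6≡20, so the shift is 20.
Subtract 20 from each ciphertext letter:
T(19): 19−20=-1≡25 → Z
G(6): 6−20=-14≡12 → M
F(5): 5−20=-15≡11 → L
Q(16): 16−20=-4≡22 → W
S(18): 18−20=-2≡24 → Y
U(20): 20−20=0 → A
S(18): 18−20=-2≡24 → Y
G(6): 6−20=-14≡12 → M
X(23): 23−20=3 → D
Q(16): 16−20=-4≡22 → W

ZMLWYAYMDW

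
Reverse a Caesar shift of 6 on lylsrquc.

fsfmlkow

l(11): 11−6=5 → f
y(24): 24−6=18 → s
l(11): 11−6=5 → f
s(18): 18−6=12 → m
r(17): 17−6=11 → l
q(16): 16−6=10 → k
u(20): 20−6=14 → o
c(2): 2−6=-4≡22 → w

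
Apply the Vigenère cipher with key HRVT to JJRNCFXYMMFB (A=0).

QAMGJWSRTDAU

Repeat the key across the message: HRVTHRVTHRVT
J(9)+H(7): 16 → Q
J(9)+R(17): 26≡0 → A
R(17)+V(21): 38≡12 → M
N(13)+T(19): 32≡6 → G
C(2)+H(7): 9 → J
F(5)+R(17): 22 → W
X(23)+V(21): 44≡18 → S
Y(24)+T(19): 43≡17 → R
M(12)+H(7): 19 → T
M(12)+R(17): 29≡3 → D
F(5)+V(21): 26≡0 → A
B(1)+T(19): 20 → U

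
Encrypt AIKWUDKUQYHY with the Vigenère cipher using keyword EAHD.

EIRZYDRXUYOB

Repeat the key across the message: EAHDEAHDEAHD
A(0)+E(4): 4 → E
I(8)+A(0): 8 → I
K(10)+H(7): 17 → R
W(22)+D(3): 25 → Z
U(20)+E(4): 24 → Y
D(3)+A(0): 3 → D
K(10)+H(7): 17 → R
U(20)+D(3): 23 → X
Q(16)+E(4): 20 → U
Y(24)+A(0): 24 → Y
H(7)+H(7): 14 → O
Y(24)+D(3): 27≡1 → B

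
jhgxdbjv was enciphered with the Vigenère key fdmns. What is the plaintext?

eeuklwgj

Repeat the key across the ciphertext: fdmnsfdm
j(9)−f(5): 4 → e
h(7)−d(3): 4 → e
g(6)−m(12): -6≡20 → u
x(23)−n(13): 10 → k
d(3)−s(18): -15≡11 → l
b(1)−f(5): -4≡22 → w
j(9)−d(3): 6 → g
v(21)−m(12): 9 → j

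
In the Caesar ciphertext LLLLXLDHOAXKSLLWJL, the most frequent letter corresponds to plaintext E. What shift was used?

The most frequent ciphertext letter is L (appears 8 times).
L is position 11; E is position 4.
Shift = 7.

7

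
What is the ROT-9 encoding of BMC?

B(1): 1+9=10 → K
M(12): 12+9=21 → V
C(2): 2+9=11 → L

KVL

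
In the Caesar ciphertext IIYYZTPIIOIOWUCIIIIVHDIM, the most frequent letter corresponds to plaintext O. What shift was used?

20

The most frequent ciphertext letter is I (appears 10 times).
I is position 8; O is position 14.
Shift = -6≡20.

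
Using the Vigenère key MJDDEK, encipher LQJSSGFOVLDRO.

Repeat the key across the message: MJDDEKMJDDEKM
L(11)+M(12): 23 → X
Q(16)+J(9): 25 → Z
J(9)+D(3): 12 → M
S(18)+D(3): 21 → V
S(18)+E(4): 22 → W
G(6)+K(10): 16 → Q
F(5)+M(12): 17 → R
O(14)+J(9): 23 → X
V(21)+D(3): 24 → Y
L(11)+D(3): 14 → O
D(3)+E(4): 7 → H
R(17)+K(10): 27≡1 → B
O(14)+M(12): 26≡0 → A

XZMVWQRXYOHBA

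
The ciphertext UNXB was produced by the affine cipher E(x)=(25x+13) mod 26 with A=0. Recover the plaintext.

TAQM

The inverse of 25 mod 26 is 25, since 25·25=625≡1. Apply D(y)=25·(y−13) mod 26:
U(20): 25·(20−13)=175≡19 → T
N(13): 25·(13−13)=0 → A
X(23): 25·(23−13)=250≡16 → Q
B(1): 25·(1−13)=-300≡12 → M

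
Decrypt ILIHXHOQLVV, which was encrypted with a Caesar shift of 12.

I(8): 8−12=-4≡22 → W
L(11): 11−12=-1≡25 → Z
I(8): 8−12=-4≡22 → W
H(7): 7−12=-5≡21 → V
X(23): 23−12=11 → L
H(7): 7−12=-5≡21 → V
O(14): 14−12=2 → C
Q(16): 16−12=4 → E
L(11): 11−12=-1≡25 → Z
V(21): 21−12=9 → J
V(21): 21−12=9 → J

WZWVLVCEZJJ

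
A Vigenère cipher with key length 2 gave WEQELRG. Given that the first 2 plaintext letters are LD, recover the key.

Subtract each crib letter from the matching ciphertext letter (mod 26):
W(22)−L(11)=11 → L
E(4)−D(3)=1 → B

LB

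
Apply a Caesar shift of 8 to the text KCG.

SKO

K(10): 10+8=18 → S
C(2): 2+8=10 → K
G(6): 6+8=14 → O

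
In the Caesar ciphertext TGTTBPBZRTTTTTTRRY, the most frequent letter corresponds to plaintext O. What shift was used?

5

The most frequent ciphertext letter is T (appears 9 times).
T is position 19; O is position 14.
Shift = 5.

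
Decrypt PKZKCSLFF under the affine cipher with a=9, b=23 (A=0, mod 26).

The inverse of 9 mod 26 is 3, since 9·3=27≡1. Apply D(y)=3·(y−23) mod 26:
P(15): 3·(15−23)=-24≡2 → C
K(10): 3·(10−23)=-39≡13 → N
Z(25): 3·(25−23)=6 → G
K(10): 3·(10−23)=-39≡13 → N
C(2): 3·(2−23)=-63≡15 → P
S(18): 3·(18−23)=-15≡11 → L
L(11): 3·(11−23)=-36≡16 → Q
F(5): 3·(5−23)=-54≡24 → Y
F(5): 3·(5−23)=-54≡24 → Y

CNGNPLQYY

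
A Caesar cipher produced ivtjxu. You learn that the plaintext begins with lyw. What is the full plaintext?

From the crib: i(8)−l(11)=-3≡23, so the shift is 23.
Subtract 23 from each ciphertext letter:
i(8): 8−23=-15≡11 → l
v(21): 21−23=-2≡24 → y
t(19): 19−23=-4≡22 → w
j(9): 9−23=-14≡12 → m
x(23): 23−23=0 → a
u(20): 20−23=-3≡23 → x

lywmax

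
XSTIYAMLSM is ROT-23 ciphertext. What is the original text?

AVWLBDPOVP

X(23): 23−23=0 → A
S(18): 18−23=-5≡21 → V
T(19): 19−23=-4≡22 → W
I(8): 8−23=-15≡11 → L
Y(24): 24−23=1 → B
A(0): 0−23=-23≡3 → D
M(12): 12−23=-11≡15 → P
L(11): 11−23=-12≡14 → O
S(18): 18−23=-5≡21 → V
M(12): 12−23=-11≡15 → P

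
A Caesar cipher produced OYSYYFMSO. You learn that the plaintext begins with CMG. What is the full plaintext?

CMGMMTAGC

From the crib: O(14)−C(2)=12, so the shift is 12.
Subtract 12 from each ciphertext letter:
O(14): 14−12=2 → C
Y(24): 24−12=12 → M
S(18): 18−12=6 → G
Y(24): 24−12=12 → M
Y(24): 24−12=12 → M
F(5): 5−12=-7≡19 → T
M(12): 12−12=0 → A
S(18): 18−12=6 → G
O(14): 14−12=2 → C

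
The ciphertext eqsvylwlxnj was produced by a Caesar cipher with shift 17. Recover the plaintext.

nzbehufugws

e(4): 4−17=-13≡13 → n
q(16): 16−17=-1≡25 → z
s(18): 18−17=1 → b
v(21): 21−17=4 → e
y(24): 24−17=7 → h
l(11): 11−17=-6≡20 → u
w(22): 22−17=5 → f
l(11): 11−17=-6≡20 → u
x(23): 23−17=6 → g
n(13): 13−17=-4≡22 → w
j(9): 9−17=-8≡18 → s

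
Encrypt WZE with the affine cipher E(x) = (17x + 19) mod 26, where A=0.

DCJ

W(22): 17·22+19=393≡3 → D
Z(25): 17·25+19=444≡2 → C
E(4): 17·4+19=87≡9 → J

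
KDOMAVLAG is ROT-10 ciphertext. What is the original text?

K(10): 10−10=0 → A
D(3): 3−10=-7≡19 → T
O(14): 14−10=4 → E
M(12): 12−10=2 → C
A(0): 0−10=-10≡16 → Q
V(21): 21−10=11 → L
L(11): 11−10=1 → B
A(0): 0−10=-10≡16 → Q
G(6): 6−10=-4≡22 → W

ATECQLBQW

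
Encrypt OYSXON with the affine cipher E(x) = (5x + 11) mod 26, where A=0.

DBXWDY

O(14): 5·14+11=81≡3 → D
Y(24): 5·24+11=131≡1 → B
S(18): 5·18+11=101≡23 → X
X(23): 5·23+11=126≡22 → W
O(14): 5·14+11=81≡3 → D
N(13): 5·13+11=76≡24 → Y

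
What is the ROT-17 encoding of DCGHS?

UTXYJ

D(3): 3+17=20 → U
C(2): 2+17=19 → T
G(6): 6+17=23 → X
H(7): 7+17=24 → Y
S(18): 18+17=35≡9 → J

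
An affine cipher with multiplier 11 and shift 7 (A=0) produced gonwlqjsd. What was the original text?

The inverse of 11 mod 26 is 19, since 11·19=209≡1. Apply D(y)=19·(y−7) mod 26:
g(6): 19·(6−7)=-19≡7 → h
o(14): 19·(14−7)=133≡3 → d
n(13): 19·(13−7)=114≡10 → k
w(22): 19·(22−7)=285≡25 → z
l(11): 19·(11−7)=76≡24 → y
q(16): 19·(16−7)=171≡15 → p
j(9): 19·(9−7)=38≡12 → m
s(18): 19·(18−7)=209≡1 → b
d(3): 19·(3−7)=-76≡2 → c

hdkzypmbc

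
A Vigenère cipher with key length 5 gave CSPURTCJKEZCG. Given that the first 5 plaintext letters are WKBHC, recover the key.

GIONP

Subtract each crib letter from the matching ciphertext letter (mod 26):
C(2)−W(22)=-20≡6 → G
S(18)−K(10)=8 → I
P(15)−B(1)=14 → O
U(20)−H(7)=13 → N
R(17)−C(2)=15 → P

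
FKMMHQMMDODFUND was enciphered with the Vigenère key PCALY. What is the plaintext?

Repeat the key across the ciphertext: PCALYPCALYPCALY
F(5)−P(15): -10≡16 → Q
K(10)−C(2): 8 → I
M(12)−A(0): 12 → M
M(12)−L(11): 1 → B
H(7)−Y(24): -17≡9 → J
Q(16)−P(15): 1 → B
M(12)−C(2): 10 → K
M(12)−A(0): 12 → M
D(3)−L(11): -8≡18 → S
O(14)−Y(24): -10≡16 → Q
D(3)−P(15): -12≡14 → O
F(5)−C(2): 3 → D
U(20)−A(0): 20 → U
N(13)−L(11): 2 → C
D(3)−Y(24): -21≡5 → F

QIMBJBKMSQODUCF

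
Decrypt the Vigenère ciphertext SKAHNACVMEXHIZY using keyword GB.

Repeat the key across the ciphertext: GBGBGBGBGBGBGBG
S(18)−G(6): 12 → M
K(10)−B(1): 9 → J
A(0)−G(6): -6≡20 → U
H(7)−B(1): 6 → G
N(13)−G(6): 7 → H
A(0)−B(1): -1≡25 → Z
C(2)−G(6): -4≡22 → W
V(21)−B(1): 20 → U
M(12)−G(6): 6 → G
E(4)−B(1): 3 → D
X(23)−G(6): 17 → R
H(7)−B(1): 6 → G
I(8)−G(6): 2 → C
Z(25)−B(1): 24 → Y
Y(24)−G(6): 18 → S

MJUGHZWUGDRGCYS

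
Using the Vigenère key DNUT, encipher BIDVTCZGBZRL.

EVXOWPTZEMLE

Repeat the key across the message: DNUTDNUTDNUT
B(1)+D(3): 4 → E
I(8)+N(13): 21 → V
D(3)+U(20): 23 → X
V(21)+T(19): 40≡14 → O
T(19)+D(3): 22 → W
C(2)+N(13): 15 → P
Z(25)+U(20): 45≡19 → T
G(6)+T(19): 25 → Z
B(1)+D(3): 4 → E
Z(25)+N(13): 38≡12 → M
R(17)+U(20): 37≡11 → L
L(11)+T(19): 30≡4 → E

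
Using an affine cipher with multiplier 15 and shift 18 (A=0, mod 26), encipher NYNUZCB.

FOFGDWH

N(13): 15·13+18=213≡5 → F
Y(24): 15·24+18=378≡14 → O
N(13): 15·13+18=213≡5 → F
U(20): 15·20+18=318≡6 → G
Z(25): 15·25+18=393≡3 → D
C(2): 15·2+18=48≡22 → W
B(1): 15·1+18=33≡7 → H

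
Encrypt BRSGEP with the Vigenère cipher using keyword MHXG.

Repeat the key across the message: MHXGMH
B(1)+M(12): 13 → N
R(17)+H(7): 24 → Y
S(18)+X(23): 41≡15 → P
G(6)+G(6): 12 → M
E(4)+M(12): 16 → Q
P(15)+H(7): 22 → W

NYPMQW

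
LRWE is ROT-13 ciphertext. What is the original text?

L(11): 11−13=-2≡24 → Y
R(17): 17−13=4 → E
W(22): 22−13=9 → J
E(4): 4−13=-9≡17 → R

YEJR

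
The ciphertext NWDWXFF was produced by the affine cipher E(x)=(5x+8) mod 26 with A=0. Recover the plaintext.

BIZIDPP

The inverse of 5 mod 26 is 21, since 5·21=105≡1. Apply D(y)=21·(y−8) mod 26:
N(13): 21·(13−8)=105≡1 → B
W(22): 21·(22−8)=294≡8 → I
D(3): 21·(3−8)=-105≡25 → Z
W(22): 21·(22−8)=294≡8 → I
X(23): 21·(23−8)=315≡3 → D
F(5): 21·(5−8)=-63≡15 → P
F(5): 21·(5−8)=-63≡15 → P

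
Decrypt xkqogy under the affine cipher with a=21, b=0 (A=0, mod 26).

lycseq

The inverse of 21 mod 26 is 5, since 21·5=105≡1. Apply D(y)=5·(y−0) mod 26:
x(23): 5·(23−0)=115≡11 → l
k(10): 5·(10−0)=50≡24 → y
q(16): 5·(16−0)=80≡2 → c
o(14): 5·(14−0)=70≡18 → s
g(6): 5·(6−0)=30≡4 → e
y(24): 5·(24−0)=120≡16 → q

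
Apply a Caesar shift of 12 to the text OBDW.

ANPI

O(14): 14+12=26≡0 → A
B(1): 1+12=13 → N
D(3): 3+12=15 → P
W(22): 22+12=34≡8 → I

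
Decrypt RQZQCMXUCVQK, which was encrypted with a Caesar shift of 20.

XWFWISDAIBWQ

R(17): 17−20=-3≡23 → X
Q(16): 16−20=-4≡22 → W
Z(25): 25−20=5 → F
Q(16): 16−20=-4≡22 → W
C(2): 2−20=-18≡8 → I
M(12): 12−20=-8≡18 → S
X(23): 23−20=3 → D
U(20): 20−20=0 → A
C(2): 2−20=-18≡8 → I
V(21): 21−20=1 → B
Q(16): 16−20=-4≡22 → W
K(10): 10−20=-10≡16 → Q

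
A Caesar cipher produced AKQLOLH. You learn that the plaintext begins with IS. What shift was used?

From the crib: A(0)−I(8)=-8≡18, so the shift is 18.

18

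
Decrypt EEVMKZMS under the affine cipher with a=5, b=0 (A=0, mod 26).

The inverse of 5 mod 26 is 21, since 5·21=105≡1. Apply D(y)=21·(y−0) mod 26:
E(4): 21·(4−0)=84≡6 → G
E(4): 21·(4−0)=84≡6 → G
V(21): 21·(21−0)=441≡25 → Z
M(12): 21·(12−0)=252≡18 → S
K(10): 21·(10−0)=210≡2 → C
Z(25): 21·(25−0)=525≡5 → F
M(12): 21·(12−0)=252≡18 → S
S(18): 21·(18−0)=378≡14 → O

GGZSCFSO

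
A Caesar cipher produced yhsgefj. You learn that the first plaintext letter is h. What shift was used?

From the crib: y(24)−h(7)=17, so the shift is 17.

17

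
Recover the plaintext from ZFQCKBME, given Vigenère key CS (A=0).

Repeat the key across the ciphertext: CSCSCSCS
Z(25)−C(2): 23 → X
F(5)−S(18): -13≡13 → N
Q(16)−C(2): 14 → O
C(2)−S(18): -16≡10 → K
K(10)−C(2): 8 → I
B(1)−S(18): -17≡9 → J
M(12)−C(2): 10 → K
E(4)−S(18): -14≡12 → M

XNOKIJKM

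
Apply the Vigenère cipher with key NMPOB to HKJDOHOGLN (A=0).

Repeat the key across the message: NMPOBNMPOB
H(7)+N(13): 20 → U
K(10)+M(12): 22 → W
J(9)+P(15): 24 → Y
D(3)+O(14): 17 → R
O(14)+B(1): 15 → P
H(7)+N(13): 20 → U
O(14)+M(12): 26≡0 → A
G(6)+P(15): 21 → V
L(11)+O(14): 25 → Z
N(13)+B(1): 14 → O

UWYRPUAVZO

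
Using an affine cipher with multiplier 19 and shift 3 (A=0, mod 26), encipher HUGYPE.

H(7): 19·7+3=136≡6 → G
U(20): 19·20+3=383≡19 → T
G(6): 19·6+3=117≡13 → N
Y(24): 19·24+3=459≡17 → R
P(15): 19·15+3=288≡2 → C
E(4): 19·4+3=79≡1 → B

GTNRCB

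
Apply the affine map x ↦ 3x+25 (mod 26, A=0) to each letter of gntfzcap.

rmeowfzs

g(6): 3·6+25=43≡17 → r
n(13): 3·13+25=64≡12 → m
t(19): 3·19+25=82≡4 → e
f(5): 3·5+25=40≡14 → o
z(25): 3·25+25=100≡22 → w
c(2): 3·2+25=31≡5 → f
a(0): 3·0+25=25 → z
p(15): 3·15+25=70≡18 → s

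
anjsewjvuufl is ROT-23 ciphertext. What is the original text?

dqmvhzmyxxio

a(0): 0−23=-23≡3 → d
n(13): 13−23=-10≡16 → q
j(9): 9−23=-14≡12 → m
s(18): 18−23=-5≡21 → v
e(4): 4−23=-19≡7 → h
w(22): 22−23=-1≡25 → z
j(9): 9−23=-14≡12 → m
v(21): 21−23=-2≡24 → y
u(20): 20−23=-3≡23 → x
u(20): 20−23=-3≡23 → x
f(5): 5−23=-18≡8 → i
l(11): 11−23=-12≡14 → o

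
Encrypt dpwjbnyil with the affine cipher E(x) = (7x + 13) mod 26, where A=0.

iolyuazrm

d(3): 7·3+13=34≡8 → i
p(15): 7·15+13=118≡14 → o
w(22): 7·22+13=167≡11 → l
j(9): 7·9+13=76≡24 → y
b(1): 7·1+13=20 → u
n(13): 7·13+13=104≡0 → a
y(24): 7·24+13=181≡25 → z
i(8): 7·8+13=69≡17 → r
l(11): 7·11+13=90≡12 → m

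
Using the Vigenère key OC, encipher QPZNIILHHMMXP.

Repeat the key across the message: OCOCOCOCOCOCO
Q(16)+O(14): 30≡4 → E
P(15)+C(2): 17 → R
Z(25)+O(14): 39≡13 → N
N(13)+C(2): 15 → P
I(8)+O(14): 22 → W
I(8)+C(2): 10 → K
L(11)+O(14): 25 → Z
H(7)+C(2): 9 → J
H(7)+O(14): 21 → V
M(12)+C(2): 14 → O
M(12)+O(14): 26≡0 → A
X(23)+C(2): 25 → Z
P(15)+O(14): 29≡3 → D

ERNPWKZJVOAZD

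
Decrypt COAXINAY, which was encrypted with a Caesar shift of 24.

C(2): 2−24=-22≡4 → E
O(14): 14−24=-10≡16 → Q
A(0): 0−24=-24≡2 → C
X(23): 23−24=-1≡25 → Z
I(8): 8−24=-16≡10 → K
N(13): 13−24=-11≡15 → P
A(0): 0−24=-24≡2 → C
Y(24): 24−24=0 → A

EQCZKPCA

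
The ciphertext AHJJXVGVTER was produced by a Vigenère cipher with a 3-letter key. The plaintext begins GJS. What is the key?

Subtract each crib letter from the matching ciphertext letter (mod 26):
A(0)−G(6)=-6≡20 → U
H(7)−J(9)=-2≡24 → Y
J(9)−S(18)=-9≡17 → R

UYR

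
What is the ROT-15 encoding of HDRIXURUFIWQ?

H(7): 7+15=22 → W
D(3): 3+15=18 → S
R(17): 17+15=32≡6 → G
I(8): 8+15=23 → X
X(23): 23+15=38≡12 → M
U(20): 20+15=35≡9 → J
R(17): 17+15=32≡6 → G
U(20): 20+15=35≡9 → J
F(5): 5+15=20 → U
I(8): 8+15=23 → X
W(22): 22+15=37≡11 → L
Q(16): 16+15=31≡5 → F

WSGXMJGJUXLF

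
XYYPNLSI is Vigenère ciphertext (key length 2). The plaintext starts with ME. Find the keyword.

LU

Subtract each crib letter from the matching ciphertext letter (mod 26):
X(23)−M(12)=11 → L
Y(24)−E(4)=20 → U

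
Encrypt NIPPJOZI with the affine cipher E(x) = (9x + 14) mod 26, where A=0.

N(13): 9·13+14=131≡1 → B
I(8): 9·8+14=86≡8 → I
P(15): 9·15+14=149≡19 → T
P(15): 9·15+14=149≡19 → T
J(9): 9·9+14=95≡17 → R
O(14): 9·14+14=140≡10 → K
Z(25): 9·25+14=239≡5 → F
I(8): 9·8+14=86≡8 → I

BITTRKFI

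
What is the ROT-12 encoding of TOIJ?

T(19): 19+12=31≡5 → F
O(14): 14+12=26≡0 → A
I(8): 8+12=20 → U
J(9): 9+12=21 → V

FAUV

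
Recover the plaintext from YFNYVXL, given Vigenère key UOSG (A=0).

ERVSBJT

Repeat the key across the ciphertext: UOSGUOS
Y(24)−U(20): 4 → E
F(5)−O(14): -9≡17 → R
N(13)−S(18): -5≡21 → V
Y(24)−G(6): 18 → S
V(21)−U(20): 1 → B
X(23)−O(14): 9 → J
L(11)−S(18): -7≡19 → T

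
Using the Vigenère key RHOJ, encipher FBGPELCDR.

Repeat the key across the message: RHOJRHOJR
F(5)+R(17): 22 → W
B(1)+H(7): 8 → I
G(6)+O(14): 20 → U
P(15)+J(9): 24 → Y
E(4)+R(17): 21 → V
L(11)+H(7): 18 → S
C(2)+O(14): 16 → Q
D(3)+J(9): 12 → M
R(17)+R(17): 34≡8 → I

WIUYVSQMI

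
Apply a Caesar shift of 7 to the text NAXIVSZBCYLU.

N(13): 13+7=20 → U
A(0): 0+7=7 → H
X(23): 23+7=30≡4 → E
I(8): 8+7=15 → P
V(21): 21+7=28≡2 → C
S(18): 18+7=25 → Z
Z(25): 25+7=32≡6 → G
B(1): 1+7=8 → I
C(2): 2+7=9 → J
Y(24): 24+7=31≡5 → F
L(11): 11+7=18 → S
U(20): 20+7=27≡1 → B

UHEPCZGIJFSB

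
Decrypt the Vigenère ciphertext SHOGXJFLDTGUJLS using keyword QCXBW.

Repeat the key across the ciphertext: QCXBWQCXBWQCXBW
S(18)−Q(16): 2 → C
H(7)−C(2): 5 → F
O(14)−X(23): -9≡17 → R
G(6)−B(1): 5 → F
X(23)−W(22): 1 → B
J(9)−Q(16): -7≡19 → T
F(5)−C(2): 3 → D
L(11)−X(23): -12≡14 → O
D(3)−B(1): 2 → C
T(19)−W(22): -3≡23 → X
G(6)−Q(16): -10≡16 → Q
U(20)−C(2): 18 → S
J(9)−X(23): -14≡12 → M
L(11)−B(1): 10 → K
S(18)−W(22): -4≡22 → W

CFRFBTDOCXQSMKW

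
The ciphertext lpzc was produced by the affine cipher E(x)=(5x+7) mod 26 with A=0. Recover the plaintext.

gmoz

The inverse of 5 mod 26 is 21, since 5·21=105≡1. Apply D(y)=21·(y−7) mod 26:
l(11): 21·(11−7)=84≡6 → g
p(15): 21·(15−7)=168≡12 → m
z(25): 21·(25−7)=378≡14 → o
c(2): 21·(2−7)=-105≡25 → z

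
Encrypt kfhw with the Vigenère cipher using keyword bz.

leiv

Repeat the key across the message: bzbz
k(10)+b(1): 11 → l
f(5)+z(25): 30≡4 → e
h(7)+b(1): 8 → i
w(22)+z(25): 47≡21 → v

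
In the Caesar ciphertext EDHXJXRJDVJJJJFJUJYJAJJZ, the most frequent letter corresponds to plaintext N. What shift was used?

22

The most frequent ciphertext letter is J (appears 11 times).
J is position 9; N is position 13.
Shift = -4≡22.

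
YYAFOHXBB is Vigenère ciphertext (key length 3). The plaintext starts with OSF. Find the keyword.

Subtract each crib letter from the matching ciphertext letter (mod 26):
Y(24)−O(14)=10 → K
Y(24)−S(18)=6 → G
A(0)−F(5)=-5≡21 → V

KGV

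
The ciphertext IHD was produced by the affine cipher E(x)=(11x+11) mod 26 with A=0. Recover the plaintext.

The inverse of 11 mod 26 is 19, since 11·19=209≡1. Apply D(y)=19·(y−11) mod 26:
I(8): 19·(8−11)=-57≡21 → V
H(7): 19·(7−11)=-76≡2 → C
D(3): 19·(3−11)=-152≡4 → E

VCE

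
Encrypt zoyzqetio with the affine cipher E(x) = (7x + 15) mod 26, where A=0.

ijbixrstj

z(25): 7·25+15=190≡8 → i
o(14): 7·14+15=113≡9 → j
y(24): 7·24+15=183≡1 → b
z(25): 7·25+15=190≡8 → i
q(16): 7·16+15=127≡23 → x
e(4): 7·4+15=43≡17 → r
t(19): 7·19+15=148≡18 → s
i(8): 7·8+15=71≡19 → t
o(14): 7·14+15=113≡9 → j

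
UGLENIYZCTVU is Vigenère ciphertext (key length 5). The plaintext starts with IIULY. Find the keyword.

Subtract each crib letter from the matching ciphertext letter (mod 26):
U(20)−I(8)=12 → M
G(6)−I(8)=-2≡24 → Y
L(11)−U(20)=-9≡17 → R
E(4)−L(11)=-7≡19 → T
N(13)−Y(24)=-11≡15 → P

MYRTP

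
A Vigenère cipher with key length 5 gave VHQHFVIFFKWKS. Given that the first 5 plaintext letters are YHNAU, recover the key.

Subtract each crib letter from the matching ciphertext letter (mod 26):
V(21)−Y(24)=-3≡23 → X
H(7)−H(7)=0 → A
Q(16)−N(13)=3 → D
H(7)−A(0)=7 → H
F(5)−U(20)=-15≡11 → L

XADHL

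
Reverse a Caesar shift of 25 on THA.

UIB

T(19): 19−25=-6≡20 → U
H(7): 7−25=-18≡8 → I
A(0): 0−25=-25≡1 → B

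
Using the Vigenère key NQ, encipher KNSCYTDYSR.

XDFSLJQOFH

Repeat the key across the message: NQNQNQNQNQ
K(10)+N(13): 23 → X
N(13)+Q(16): 29≡3 → D
S(18)+N(13): 31≡5 → F
C(2)+Q(16): 18 → S
Y(24)+N(13): 37≡11 → L
T(19)+Q(16): 35≡9 → J
D(3)+N(13): 16 → Q
Y(24)+Q(16): 40≡14 → O
S(18)+N(13): 31≡5 → F
R(17)+Q(16): 33≡7 → H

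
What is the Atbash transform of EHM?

VSN

E(4) → V(21)
H(7) → S(18)
M(12) → N(13)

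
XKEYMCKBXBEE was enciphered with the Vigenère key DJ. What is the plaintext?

Repeat the key across the ciphertext: DJDJDJDJDJDJ
X(23)−D(3): 20 → U
K(10)−J(9): 1 → B
E(4)−D(3): 1 → B
Y(24)−J(9): 15 → P
M(12)−D(3): 9 → J
C(2)−J(9): -7≡19 → T
K(10)−D(3): 7 → H
B(1)−J(9): -8≡18 → S
X(23)−D(3): 20 → U
B(1)−J(9): -8≡18 → S
E(4)−D(3): 1 → B
E(4)−J(9): -5≡21 → V

UBBPJTHSUSBV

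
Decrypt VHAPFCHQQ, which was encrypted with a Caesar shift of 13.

V(21): 21−13=8 → I
H(7): 7−13=-6≡20 → U
A(0): 0−13=-13≡13 → N
P(15): 15−13=2 → C
F(5): 5−13=-8≡18 → S
C(2): 2−13=-11≡15 → P
H(7): 7−13=-6≡20 → U
Q(16): 16−13=3 → D
Q(16): 16−13=3 → D

IUNCSPUDD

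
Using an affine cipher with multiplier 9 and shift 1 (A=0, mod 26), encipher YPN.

JGO

Y(24): 9·24+1=217≡9 → J
P(15): 9·15+1=136≡6 → G
N(13): 9·13+1=118≡14 → O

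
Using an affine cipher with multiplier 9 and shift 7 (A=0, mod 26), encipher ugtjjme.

fjwkklr

u(20): 9·20+7=187≡5 → f
g(6): 9·6+7=61≡9 → j
t(19): 9·19+7=178≡22 → w
j(9): 9·9+7=88≡10 → k
j(9): 9·9+7=88≡10 → k
m(12): 9·12+7=115≡11 → l
e(4): 9·4+7=43≡17 → r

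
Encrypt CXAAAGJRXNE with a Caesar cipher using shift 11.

NILLLRUCIYP

C(2): 2+11=13 → N
X(23): 23+11=34≡8 → I
A(0): 0+11=11 → L
A(0): 0+11=11 → L
A(0): 0+11=11 → L
G(6): 6+11=17 → R
J(9): 9+11=20 → U
R(17): 17+11=28≡2 → C
X(23): 23+11=34≡8 → I
N(13): 13+11=24 → Y
E(4): 4+11=15 → P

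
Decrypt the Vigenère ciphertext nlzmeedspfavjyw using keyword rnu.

wyfvrkmfvonbslc

Repeat the key across the ciphertext: rnurnurnurnurnu
n(13)−r(17): -4≡22 → w
l(11)−n(13): -2≡24 → y
z(25)−u(20): 5 → f
m(12)−r(17): -5≡21 → v
e(4)−n(13): -9≡17 → r
e(4)−u(20): -16≡10 → k
d(3)−r(17): -14≡12 → m
s(18)−n(13): 5 → f
p(15)−u(20): -5≡21 → v
f(5)−r(17): -12≡14 → o
a(0)−n(13): -13≡13 → n
v(21)−u(20): 1 → b
j(9)−r(17): -8≡18 → s
y(24)−n(13): 11 → l
w(22)−u(20): 2 → c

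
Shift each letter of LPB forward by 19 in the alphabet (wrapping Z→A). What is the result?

EIU

L(11): 11+19=30≡4 → E
P(15): 15+19=34≡8 → I
B(1): 1+19=20 → U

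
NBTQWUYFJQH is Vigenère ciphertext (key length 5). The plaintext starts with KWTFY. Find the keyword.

Subtract each crib letter from the matching ciphertext letter (mod 26):
N(13)−K(10)=3 → D
B(1)−W(22)=-21≡5 → F
T(19)−T(19)=0 → A
Q(16)−F(5)=11 → L
W(22)−Y(24)=-2≡24 → Y

DFALY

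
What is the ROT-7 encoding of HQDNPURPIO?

OXKUWBYWPV

H(7): 7+7=14 → O
Q(16): 16+7=23 → X
D(3): 3+7=10 → K
N(13): 13+7=20 → U
P(15): 15+7=22 → W
U(20): 20+7=27≡1 → B
R(17): 17+7=24 → Y
P(15): 15+7=22 → W
I(8): 8+7=15 → P
O(14): 14+7=21 → V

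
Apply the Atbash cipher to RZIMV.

R(17) → I(8)
Z(25) → A(0)
I(8) → R(17)
M(12) → N(13)
V(21) → E(4)

IARNE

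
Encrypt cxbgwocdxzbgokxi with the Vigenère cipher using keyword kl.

Repeat the key across the message: klklklklklklklkl
c(2)+k(10): 12 → m
x(23)+l(11): 34≡8 → i
b(1)+k(10): 11 → l
g(6)+l(11): 17 → r
w(22)+k(10): 32≡6 → g
o(14)+l(11): 25 → z
c(2)+k(10): 12 → m
d(3)+l(11): 14 → o
x(23)+k(10): 33≡7 → h
z(25)+l(11): 36≡10 → k
b(1)+k(10): 11 → l
g(6)+l(11): 17 → r
o(14)+k(10): 24 → y
k(10)+l(11): 21 → v
x(23)+k(10): 33≡7 → h
i(8)+l(11): 19 → t

milrgzmohklryvht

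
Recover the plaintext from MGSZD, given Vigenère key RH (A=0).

VZBSM

Repeat the key across the ciphertext: RHRHR
M(12)−R(17): -5≡21 → V
G(6)−H(7): -1≡25 → Z
S(18)−R(17): 1 → B
Z(25)−H(7): 18 → S
D(3)−R(17): -14≡12 → M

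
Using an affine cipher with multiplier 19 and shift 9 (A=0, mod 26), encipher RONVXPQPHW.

R(17): 19·17+9=332≡20 → U
O(14): 19·14+9=275≡15 → P
N(13): 19·13+9=256≡22 → W
V(21): 19·21+9=408≡18 → S
X(23): 19·23+9=446≡4 → E
P(15): 19·15+9=294≡8 → I
Q(16): 19·16+9=313≡1 → B
P(15): 19·15+9=294≡8 → I
H(7): 19·7+9=142≡12 → M
W(22): 19·22+9=427≡11 → L

UPWSEIBIML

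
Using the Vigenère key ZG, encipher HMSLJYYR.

Repeat the key across the message: ZGZGZGZG
H(7)+Z(25): 32≡6 → G
M(12)+G(6): 18 → S
S(18)+Z(25): 43≡17 → R
L(11)+G(6): 17 → R
J(9)+Z(25): 34≡8 → I
Y(24)+G(6): 30≡4 → E
Y(24)+Z(25): 49≡23 → X
R(17)+G(6): 23 → X

GSRRIEXX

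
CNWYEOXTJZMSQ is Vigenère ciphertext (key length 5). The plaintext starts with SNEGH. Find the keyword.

Subtract each crib letter from the matching ciphertext letter (mod 26):
C(2)−S(18)=-16≡10 → K
N(13)−N(13)=0 → A
W(22)−E(4)=18 → S
Y(24)−G(6)=18 → S
E(4)−H(7)=-3≡23 → X

KASSX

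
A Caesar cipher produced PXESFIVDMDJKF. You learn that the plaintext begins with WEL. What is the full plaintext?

From the crib: P(15)−W(22)=-7≡19, so the shift is 19.
Subtract 19 from each ciphertext letter:
P(15): 15−19=-4≡22 → W
X(23): 23−19=4 → E
E(4): 4−19=-15≡11 → L
S(18): 18−19=-1≡25 → Z
F(5): 5−19=-14≡12 → M
I(8): 8−19=-11≡15 → P
V(21): 21−19=2 → C
D(3): 3−19=-16≡10 → K
M(12): 12−19=-7≡19 → T
D(3): 3−19=-16≡10 → K
J(9): 9−19=-10≡16 → Q
K(10): 10−19=-9≡17 → R
F(5): 5−19=-14≡12 → M

WELZMPCKTKQRM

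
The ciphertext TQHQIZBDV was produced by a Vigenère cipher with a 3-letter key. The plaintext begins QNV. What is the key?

Subtract each crib letter from the matching ciphertext letter (mod 26):
T(19)−Q(16)=3 → D
Q(16)−N(13)=3 → D
H(7)−V(21)=-14≡12 → M

DDM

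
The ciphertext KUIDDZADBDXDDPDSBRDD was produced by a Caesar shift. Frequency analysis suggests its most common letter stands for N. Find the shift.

16

The most frequent ciphertext letter is D (appears 9 times).
D is position 3; N is position 13.
Shift = -10≡16.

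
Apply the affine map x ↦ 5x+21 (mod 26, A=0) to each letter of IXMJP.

JGDOS

I(8): 5·8+21=61≡9 → J
X(23): 5·23+21=136≡6 → G
M(12): 5·12+21=81≡3 → D
J(9): 5·9+21=66≡14 → O
P(15): 5·15+21=96≡18 → S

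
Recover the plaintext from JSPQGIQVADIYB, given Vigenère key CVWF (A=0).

HXTLENUQYIMTZ

Repeat the key across the ciphertext: CVWFCVWFCVWFC
J(9)−C(2): 7 → H
S(18)−V(21): -3≡23 → X
P(15)−W(22): -7≡19 → T
Q(16)−F(5): 11 → L
G(6)−C(2): 4 → E
I(8)−V(21): -13≡13 → N
Q(16)−W(22): -6≡20 → U
V(21)−F(5): 16 → Q
A(0)−C(2): -2≡24 → Y
D(3)−V(21): -18≡8 → I
I(8)−W(22): -14≡12 → M
Y(24)−F(5): 19 → T
B(1)−C(2): -1≡25 → Z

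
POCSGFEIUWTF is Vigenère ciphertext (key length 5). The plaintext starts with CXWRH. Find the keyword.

Subtract each crib letter from the matching ciphertext letter (mod 26):
P(15)−C(2)=13 → N
O(14)−X(23)=-9≡17 → R
C(2)−W(22)=-20≡6 → G
S(18)−R(17)=1 → B
G(6)−H(7)=-1≡25 → Z

NRGBZ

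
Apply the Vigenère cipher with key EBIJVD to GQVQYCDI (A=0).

Repeat the key across the message: EBIJVDEB
G(6)+E(4): 10 → K
Q(16)+B(1): 17 → R
V(21)+I(8): 29≡3 → D
Q(16)+J(9): 25 → Z
Y(24)+V(21): 45≡19 → T
C(2)+D(3): 5 → F
D(3)+E(4): 7 → H
I(8)+B(1): 9 → J

KRDZTFHJ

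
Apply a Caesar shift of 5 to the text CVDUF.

HAIZK

C(2): 2+5=7 → H
V(21): 21+5=26≡0 → A
D(3): 3+5=8 → I
U(20): 20+5=25 → Z
F(5): 5+5=10 → K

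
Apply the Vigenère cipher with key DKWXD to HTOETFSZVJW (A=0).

KDKBWICVSMZ

Repeat the key across the message: DKWXDDKWXDD
H(7)+D(3): 10 → K
T(19)+K(10): 29≡3 → D
O(14)+W(22): 36≡10 → K
E(4)+X(23): 27≡1 → B
T(19)+D(3): 22 → W
F(5)+D(3): 8 → I
S(18)+K(10): 28≡2 → C
Z(25)+W(22): 47≡21 → V
V(21)+X(23): 44≡18 → S
J(9)+D(3): 12 → M
W(22)+D(3): 25 → Z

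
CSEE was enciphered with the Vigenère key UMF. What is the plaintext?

Repeat the key across the ciphertext: UMFU
C(2)−U(20): -18≡8 → I
S(18)−M(12): 6 → G
E(4)−F(5): -1≡25 → Z
E(4)−U(20): -16≡10 → K

IGZK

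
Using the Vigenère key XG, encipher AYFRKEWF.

XECXHKTL

Repeat the key across the message: XGXGXGXG
A(0)+X(23): 23 → X
Y(24)+G(6): 30≡4 → E
F(5)+X(23): 28≡2 → C
R(17)+G(6): 23 → X
K(10)+X(23): 33≡7 → H
E(4)+G(6): 10 → K
W(22)+X(23): 45≡19 → T
F(5)+G(6): 11 → L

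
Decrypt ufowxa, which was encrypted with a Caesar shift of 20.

alucdg

u(20): 20−20=0 → a
f(5): 5−20=-15≡11 → l
o(14): 14−20=-6≡20 → u
w(22): 22−20=2 → c
x(23): 23−20=3 → d
a(0): 0−20=-20≡6 → g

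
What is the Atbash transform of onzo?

lmal

o(14) → l(11)
n(13) → m(12)
z(25) → a(0)
o(14) → l(11)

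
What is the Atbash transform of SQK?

HJP

S(18) → H(7)
Q(16) → J(9)
K(10) → P(15)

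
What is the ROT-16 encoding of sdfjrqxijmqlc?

s(18): 18+16=34≡8 → i
d(3): 3+16=19 → t
f(5): 5+16=21 → v
j(9): 9+16=25 → z
r(17): 17+16=33≡7 → h
q(16): 16+16=32≡6 → g
x(23): 23+16=39≡13 → n
i(8): 8+16=24 → y
j(9): 9+16=25 → z
m(12): 12+16=28≡2 → c
q(16): 16+16=32≡6 → g
l(11): 11+16=27≡1 → b
c(2): 2+16=18 → s

itvzhgnyzcgbs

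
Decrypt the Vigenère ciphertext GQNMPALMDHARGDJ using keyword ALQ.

Repeat the key across the ciphertext: ALQALQALQALQALQ
G(6)−A(0): 6 → G
Q(16)−L(11): 5 → F
N(13)−Q(16): -3≡23 → X
M(12)−A(0): 12 → M
P(15)−L(11): 4 → E
A(0)−Q(16): -16≡10 → K
L(11)−A(0): 11 → L
M(12)−L(11): 1 → B
D(3)−Q(16): -13≡13 → N
H(7)−A(0): 7 → H
A(0)−L(11): -11≡15 → P
R(17)−Q(16): 1 → B
G(6)−A(0): 6 → G
D(3)−L(11): -8≡18 → S
J(9)−Q(16): -7≡19 → T

GFXMEKLBNHPBGST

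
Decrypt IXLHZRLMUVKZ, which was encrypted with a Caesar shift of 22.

MBPLDVPQYZOD

I(8): 8−22=-14≡12 → M
X(23): 23−22=1 → B
L(11): 11−22=-11≡15 → P
H(7): 7−22=-15≡11 → L
Z(25): 25−22=3 → D
R(17): 17−22=-5≡21 → V
L(11): 11−22=-11≡15 → P
M(12): 12−22=-10≡16 → Q
U(20): 20−22=-2≡24 → Y
V(21): 21−22=-1≡25 → Z
K(10): 10−22=-12≡14 → O
Z(25): 25−22=3 → D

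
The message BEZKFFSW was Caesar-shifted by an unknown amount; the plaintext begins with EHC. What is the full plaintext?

From the crib: B(1)−E(4)=-3≡23, so the shift is 23.
Subtract 23 from each ciphertext letter:
B(1): 1−23=-22≡4 → E
E(4): 4−23=-19≡7 → H
Z(25): 25−23=2 → C
K(10): 10−23=-13≡13 → N
F(5): 5−23=-18≡8 → I
F(5): 5−23=-18≡8 → I
S(18): 18−23=-5≡21 → V
W(22): 22−23=-1≡25 → Z

EHCNIIVZ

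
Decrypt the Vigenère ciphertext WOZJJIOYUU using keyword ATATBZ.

WVZQIJOFUB

Repeat the key across the ciphertext: ATATBZATAT
W(22)−A(0): 22 → W
O(14)−T(19): -5≡21 → V
Z(25)−A(0): 25 → Z
J(9)−T(19): -10≡16 → Q
J(9)−B(1): 8 → I
I(8)−Z(25): -17≡9 → J
O(14)−A(0): 14 → O
Y(24)−T(19): 5 → F
U(20)−A(0): 20 → U
U(20)−T(19): 1 → B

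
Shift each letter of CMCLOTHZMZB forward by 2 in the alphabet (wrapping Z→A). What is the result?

EOENQVJBOBD

C(2): 2+2=4 → E
M(12): 12+2=14 → O
C(2): 2+2=4 → E
L(11): 11+2=13 → N
O(14): 14+2=16 → Q
T(19): 19+2=21 → V
H(7): 7+2=9 → J
Z(25): 25+2=27≡1 → B
M(12): 12+2=14 → O
Z(25): 25+2=27≡1 → B
B(1): 1+2=3 → D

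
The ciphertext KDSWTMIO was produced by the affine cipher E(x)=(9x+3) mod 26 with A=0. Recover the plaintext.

VATFWBPH

The inverse of 9 mod 26 is 3, since 9·3=27≡1. Apply D(y)=3·(y−3) mod 26:
K(10): 3·(10−3)=21 → V
D(3): 3·(3−3)=0 → A
S(18): 3·(18−3)=45≡19 → T
W(22): 3·(22−3)=57≡5 → F
T(19): 3·(19−3)=48≡22 → W
M(12): 3·(12−3)=27≡1 → B
I(8): 3·(8−3)=15 → P
O(14): 3·(14−3)=33≡7 → H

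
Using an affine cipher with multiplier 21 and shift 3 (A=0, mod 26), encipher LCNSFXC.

L(11): 21·11+3=234≡0 → A
C(2): 21·2+3=45≡19 → T
N(13): 21·13+3=276≡16 → Q
S(18): 21·18+3=381≡17 → R
F(5): 21·5+3=108≡4 → E
X(23): 21·23+3=486≡18 → S
C(2): 21·2+3=45≡19 → T

ATQREST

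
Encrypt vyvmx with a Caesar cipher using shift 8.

v(21): 21+8=29≡3 → d
y(24): 24+8=32≡6 → g
v(21): 21+8=29≡3 → d
m(12): 12+8=20 → u
x(23): 23+8=31≡5 → f

dgduf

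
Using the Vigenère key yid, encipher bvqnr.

zdtlz

Repeat the key across the message: yidyi
b(1)+y(24): 25 → z
v(21)+i(8): 29≡3 → d
q(16)+d(3): 19 → t
n(13)+y(24): 37≡11 → l
r(17)+i(8): 25 → z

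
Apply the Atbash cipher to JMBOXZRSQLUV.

QNYLCAIHJOFE

J(9) → Q(16)
M(12) → N(13)
B(1) → Y(24)
O(14) → L(11)
X(23) → C(2)
Z(25) → A(0)
R(17) → I(8)
S(18) → H(7)
Q(16) → J(9)
L(11) → O(14)
U(20) → F(5)
V(21) → E(4)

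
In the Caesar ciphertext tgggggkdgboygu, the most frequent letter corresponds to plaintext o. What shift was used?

The most frequent ciphertext letter is g (appears 7 times).
g is position 6; o is position 14.
Shift = -8≡18.

18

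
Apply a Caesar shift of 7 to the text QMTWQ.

Q(16): 16+7=23 → X
M(12): 12+7=19 → T
T(19): 19+7=26≡0 → A
W(22): 22+7=29≡3 → D
Q(16): 16+7=23 → X

XTADX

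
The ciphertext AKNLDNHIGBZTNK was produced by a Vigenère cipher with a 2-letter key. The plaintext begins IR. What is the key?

Subtract each crib letter from the matching ciphertext letter (mod 26):
A(0)−I(8)=-8≡18 → S
K(10)−R(17)=-7≡19 → T

ST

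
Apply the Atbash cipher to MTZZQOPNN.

NGAAJLKMM

M(12) → N(13)
T(19) → G(6)
Z(25) → A(0)
Z(25) → A(0)
Q(16) → J(9)
O(14) → L(11)
P(15) → K(10)
N(13) → M(12)
N(13) → M(12)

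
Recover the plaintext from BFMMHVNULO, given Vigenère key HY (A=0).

UHFOAXGWEQ

Repeat the key across the ciphertext: HYHYHYHYHY
B(1)−H(7): -6≡20 → U
F(5)−Y(24): -19≡7 → H
M(12)−H(7): 5 → F
M(12)−Y(24): -12≡14 → O
H(7)−H(7): 0 → A
V(21)−Y(24): -3≡23 → X
N(13)−H(7): 6 → G
U(20)−Y(24): -4≡22 → W
L(11)−H(7): 4 → E
O(14)−Y(24): -10≡16 → Q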